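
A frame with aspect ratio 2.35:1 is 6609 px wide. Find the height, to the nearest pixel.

2812 px

At 2.35:1, 6609 / 2.350 ≈ 2812.34.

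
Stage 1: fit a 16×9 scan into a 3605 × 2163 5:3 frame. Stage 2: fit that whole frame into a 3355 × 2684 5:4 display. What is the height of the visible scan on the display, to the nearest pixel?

First fit — 16×9 into 3605×2163 spans the width: 3605.00 × 2027.81.
5:3 in 3355×2684: fills the width, so the intermediate becomes 3355.00 × 2013.00 — a scale of ×0.9307.
So the scan's height is 2027.81 × 0.9307 ≈ 1887.19.

1887 px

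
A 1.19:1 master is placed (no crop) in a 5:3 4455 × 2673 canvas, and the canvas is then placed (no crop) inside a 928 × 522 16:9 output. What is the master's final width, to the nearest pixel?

621 px

Inside the 4455×2673 canvas the master is height-limited at 3180.87 × 2673.00.
5:3 in 928×522: fills the height, so the intermediate becomes 870.00 × 522.00 — a scale of ×0.1953.
So the master's width is 3180.87 × 0.1953 ≈ 621.18.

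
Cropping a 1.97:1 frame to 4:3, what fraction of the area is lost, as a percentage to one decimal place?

32.3%

Going from 1.97:1 to 4:3 means cutting width while keeping height.
Fraction kept = (1.333)/(1.970) ≈ 67.68%, so 32.32% is lost.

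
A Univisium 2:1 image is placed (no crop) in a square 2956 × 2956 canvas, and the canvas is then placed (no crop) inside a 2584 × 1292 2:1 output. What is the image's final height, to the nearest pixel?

Inside the 2956×2956 canvas the image is width-limited at 2956.00 × 1478.00.
Second fit — the square canvas into 2584×1292 spans the height: 1292.00 × 1292.00 (×0.4371 from 2956×2956).
So the image's height is 1478.00 × 0.4371 ≈ 646.00.

646 px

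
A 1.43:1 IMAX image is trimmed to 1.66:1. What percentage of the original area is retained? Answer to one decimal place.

86.1%

The width stays; only height is cut (since 1.66:1 is wider than 1.43:1 IMAX).
(1.430)/(1.660) ≈ 0.861 of the area survives.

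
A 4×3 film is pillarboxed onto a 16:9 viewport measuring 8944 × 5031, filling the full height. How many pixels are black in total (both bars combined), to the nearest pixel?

That makes the image 6708.0000 px wide (5031 × 4/3).
Leftover width: 8944 − 6708.0000 = 2236.0000 px.
Across the 5031-px span: 2236.0000 × 5031 ≈ 11249316 px.

11249316 pixels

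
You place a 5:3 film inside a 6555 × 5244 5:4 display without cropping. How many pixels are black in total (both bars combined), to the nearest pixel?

8593605 pixels

5:3 is wider than 5:4, so it spans the full width.
The film is 6555 × 3/5 ≈ 3933.0000 px tall.
5244 − 3933.0000 = 1311.0000 px of bars.
Across the 6555-px span: 1311.0000 × 6555 ≈ 8593605 px.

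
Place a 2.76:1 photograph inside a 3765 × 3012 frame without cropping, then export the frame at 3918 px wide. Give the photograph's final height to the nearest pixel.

At 3765×3012 the photograph is width-limited, so height = 3765 / 2.760 ≈ 1364.13 px.
The frame scales by 3918/3765 = 1.0406; 1364.13 × 1.0406 ≈ 1419.57 px.

1420 px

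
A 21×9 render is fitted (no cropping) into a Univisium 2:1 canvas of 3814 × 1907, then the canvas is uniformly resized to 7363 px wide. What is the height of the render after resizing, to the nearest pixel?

At 3814×1907 the render is width-limited, so height = 3814 × 9/21 ≈ 1634.57 px.
Scaling 3814 → 7363 is ×1.9305, so the height becomes 1634.57 × 1.9305 ≈ 3155.57 px.

3156 px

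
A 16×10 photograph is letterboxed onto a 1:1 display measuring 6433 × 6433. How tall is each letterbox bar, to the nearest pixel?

1206 px

Since 1.600 > 1.000, the photograph is width-limited.
The photograph is 6433 × 10/16 ≈ 4020.62 px tall.
Black = 6433 − 4020.62 = 2412.38 px, or 1206.19 per bar.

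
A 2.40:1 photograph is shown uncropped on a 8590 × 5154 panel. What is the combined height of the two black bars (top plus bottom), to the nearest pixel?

1575 px

Since 2.400 > 1.667, the photograph is width-limited.
That makes the image 3579.17 px tall (8590 / 2.400).
Leftover height: 5154 − 3579.17 = 1574.83 px.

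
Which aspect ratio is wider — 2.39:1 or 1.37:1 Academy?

2.39:1

2.39 and 1.37; 2.39 > 1.37.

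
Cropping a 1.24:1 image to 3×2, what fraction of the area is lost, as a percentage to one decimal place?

3×2 is wider than 1.24:1, so the crop keeps the full width and trims the height.
Area ratio = (1.240)/(1.500) = 82.67%; the remaining 17.33% is cropped out.

17.3%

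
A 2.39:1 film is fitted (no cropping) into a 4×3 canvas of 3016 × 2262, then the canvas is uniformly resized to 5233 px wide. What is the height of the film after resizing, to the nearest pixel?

Fitted into 3016×2262, the film spans the width; its height is 3016 / 2.390 ≈ 1261.92 px.
Resizing to 5233 px wide multiplies everything by 1.7351: 1261.92 → 2189.54 px.

2190 px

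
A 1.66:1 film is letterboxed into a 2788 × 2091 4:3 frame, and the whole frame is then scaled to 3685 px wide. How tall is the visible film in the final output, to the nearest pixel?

At 2788×2091 the film is width-limited, so height = 2788 / 1.660 ≈ 1679.52 px.
Resizing to 3685 px wide multiplies everything by 1.3217: 1679.52 → 2219.88 px.

2220 px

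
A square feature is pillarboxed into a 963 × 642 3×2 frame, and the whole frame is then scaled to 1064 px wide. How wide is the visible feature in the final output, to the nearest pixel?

709 px

At 963×642 the feature is height-limited, so width = 642 × 1/1 ≈ 642.00 px.
Resizing to 1064 px wide multiplies everything by 1.1049: 642.00 → 709.33 px.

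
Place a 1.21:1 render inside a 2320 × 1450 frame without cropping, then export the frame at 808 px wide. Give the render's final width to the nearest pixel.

611 px

Fitted into 2320×1450, the render spans the height; its width is 1450 × 1.210 ≈ 1754.50 px.
Resizing to 808 px wide multiplies everything by 0.3483: 1754.50 → 611.05 px.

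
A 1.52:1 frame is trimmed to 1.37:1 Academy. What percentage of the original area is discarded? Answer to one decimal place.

The height stays; only width is cut (since 1.37:1 Academy is narrower than 1.52:1).
Fraction kept = (1.370)/(1.520) ≈ 90.13%, so 9.87% is lost.

9.9%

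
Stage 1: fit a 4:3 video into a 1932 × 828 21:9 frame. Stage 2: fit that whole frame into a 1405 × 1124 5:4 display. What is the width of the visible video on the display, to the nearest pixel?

4:3 in 1932×828: fills the height, so the video is 1104.00 × 828.00.
Second fit — the 21:9 canvas into 1405×1124 spans the width: 1405.00 × 602.14 (×0.7272 from 1932×828).
Applying the same ×0.7272: 1104.00 → 802.86.

803 px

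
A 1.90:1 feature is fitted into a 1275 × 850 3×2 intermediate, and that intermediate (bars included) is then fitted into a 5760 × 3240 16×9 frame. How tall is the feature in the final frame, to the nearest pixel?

2558 px

Inside the 1275×850 canvas the feature is width-limited at 1275.00 × 671.05.
The 3×2 canvas is height-limited in 5760×3240, giving 4860.00 × 3240.00; scale factor 3.8118.
The feature scales with it: height 671.05 × 3.8118 ≈ 2557.89.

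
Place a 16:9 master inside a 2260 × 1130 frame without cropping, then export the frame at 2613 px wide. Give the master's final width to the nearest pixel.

2323 px

At 2260×1130 the master is height-limited, so width = 1130 × 16/9 ≈ 2008.89 px.
Scaling 2260 → 2613 is ×1.1562, so the width becomes 2008.89 × 1.1562 ≈ 2322.67 px.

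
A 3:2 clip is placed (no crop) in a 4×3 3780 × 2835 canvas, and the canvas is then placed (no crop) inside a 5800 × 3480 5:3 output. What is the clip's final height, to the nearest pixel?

3093 px

First fit — 3:2 into 3780×2835 spans the width: 3780.00 × 2520.00.
The 4×3 canvas is height-limited in 5800×3480, giving 4640.00 × 3480.00; scale factor 1.2275.
The clip scales with it: height 2520.00 × 1.2275 ≈ 3093.33.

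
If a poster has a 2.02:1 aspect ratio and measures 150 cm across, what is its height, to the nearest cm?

74 cm

150 / 2.020 = 74.26.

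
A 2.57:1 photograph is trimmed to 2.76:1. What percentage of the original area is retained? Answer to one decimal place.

2.76:1 is wider than 2.57:1, so the crop keeps the full width and trims the height.
(2.570)/(2.760) ≈ 0.931 of the area survives.

93.1%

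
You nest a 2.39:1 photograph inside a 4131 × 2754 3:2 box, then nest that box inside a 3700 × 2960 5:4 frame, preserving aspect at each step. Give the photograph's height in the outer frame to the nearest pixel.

First fit — 2.39:1 into 4131×2754 spans the width: 4131.00 × 1728.45.
The 3:2 canvas is width-limited in 3700×2960, giving 3700.00 × 2466.67; scale factor 0.8957.
Applying the same ×0.8957: 1728.45 → 1548.12.

1548 px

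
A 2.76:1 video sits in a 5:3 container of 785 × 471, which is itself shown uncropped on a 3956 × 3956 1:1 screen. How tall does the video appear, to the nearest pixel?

Inside the 785×471 canvas the video is width-limited at 785.00 × 284.42.
5:3 in 3956×3956: fills the width, so the intermediate becomes 3956.00 × 2373.60 — a scale of ×5.0395.
Applying the same ×5.0395: 284.42 → 1433.33.

1433 px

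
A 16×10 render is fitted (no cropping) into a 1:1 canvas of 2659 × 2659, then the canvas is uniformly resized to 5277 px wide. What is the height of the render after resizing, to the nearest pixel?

3298 px

At 2659×2659 the render is width-limited, so height = 2659 × 10/16 ≈ 1661.88 px.
Scaling 2659 → 5277 is ×1.9846, so the height becomes 1661.88 × 1.9846 ≈ 3298.12 px.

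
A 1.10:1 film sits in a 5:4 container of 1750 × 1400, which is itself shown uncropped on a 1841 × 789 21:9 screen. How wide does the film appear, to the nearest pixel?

1.10:1 in 1750×1400: fills the height, so the film is 1540.00 × 1400.00.
Second fit — the 5:4 canvas into 1841×789 spans the height: 986.25 × 789.00 (×0.5636 from 1750×1400).
So the film's width is 1540.00 × 0.5636 ≈ 867.90.

868 px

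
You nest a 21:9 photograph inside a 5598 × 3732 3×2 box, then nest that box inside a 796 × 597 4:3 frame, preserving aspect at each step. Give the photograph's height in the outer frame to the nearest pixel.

Inside the 5598×3732 canvas the photograph is width-limited at 5598.00 × 2399.14.
The 3×2 canvas is width-limited in 796×597, giving 796.00 × 530.67; scale factor 0.1422.
The photograph scales with it: height 2399.14 × 0.1422 ≈ 341.14.

341 px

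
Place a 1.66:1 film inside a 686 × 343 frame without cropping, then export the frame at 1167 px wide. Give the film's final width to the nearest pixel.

Fitted into 686×343, the film spans the height; its width is 343 × 1.660 ≈ 569.38 px.
Resizing to 1167 px wide multiplies everything by 1.7012: 569.38 → 968.61 px.

969 px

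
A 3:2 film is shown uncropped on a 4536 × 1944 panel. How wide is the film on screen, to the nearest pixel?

Since 1.500 < 2.333, the film is height-limited.
That makes the image 2916.00 px wide (1944 × 3/2).

2916 px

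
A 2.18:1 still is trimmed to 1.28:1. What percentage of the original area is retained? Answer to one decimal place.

58.7%

Going from 2.18:1 to 1.28:1 means cutting width while keeping height.
(1.280)/(2.180) ≈ 0.587 of the area survives.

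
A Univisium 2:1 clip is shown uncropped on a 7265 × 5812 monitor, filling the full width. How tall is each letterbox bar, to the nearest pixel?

The clip is 7265 × 1/2 ≈ 3632.50 px tall.
5812 − 3632.50 = 2179.50 px of bars (1089.75 each).

1090 px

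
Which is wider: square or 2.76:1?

square = 1 and 2.76; 2.76 > 1.

2.76:1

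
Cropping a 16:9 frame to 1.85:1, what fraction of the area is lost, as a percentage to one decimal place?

3.9%

The width stays; only height is cut (since 1.85:1 is wider than 16:9).
Area ratio = (1.778)/(1.850) = 96.10%; the remaining 3.90% is cropped out.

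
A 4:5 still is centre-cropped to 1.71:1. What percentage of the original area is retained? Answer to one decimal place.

46.8%

1.71:1 is wider than 4:5, so the crop keeps the full width and trims the height.
Fraction kept = (0.800)/(1.710) ≈ 46.78%.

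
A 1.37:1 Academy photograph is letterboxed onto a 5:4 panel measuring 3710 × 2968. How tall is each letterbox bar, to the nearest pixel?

130 px

1.37:1 Academy (1.370) > 5:4 (1.250), so the photograph fills the width.
Content height = 3710 / 1.370 ≈ 2708.03 px.
2968 − 2708.03 = 259.97 px of bars (129.99 each).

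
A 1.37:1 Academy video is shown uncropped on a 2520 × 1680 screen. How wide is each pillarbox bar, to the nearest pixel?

1.37:1 Academy is narrower than 3:2, so it spans the full height.
That makes the image 2301.60 px wide (1680 × 1.370).
2520 − 2301.60 = 218.40 px of bars (109.20 each).

109 px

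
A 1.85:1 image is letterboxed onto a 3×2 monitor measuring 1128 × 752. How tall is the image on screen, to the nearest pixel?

1.85:1 (1.850) > 3×2 (1.500), so the image fills the width.
That makes the image 609.73 px tall (1128 / 1.850).

610 px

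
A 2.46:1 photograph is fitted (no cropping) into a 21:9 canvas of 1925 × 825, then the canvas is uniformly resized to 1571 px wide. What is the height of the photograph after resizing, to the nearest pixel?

At 1925×825 the photograph is width-limited, so height = 1925 / 2.460 ≈ 782.52 px.
Scaling 1925 → 1571 is ×0.8161, so the height becomes 782.52 × 0.8161 ≈ 638.62 px.

639 px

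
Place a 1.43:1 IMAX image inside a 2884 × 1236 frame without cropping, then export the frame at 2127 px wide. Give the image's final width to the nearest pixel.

At 2884×1236 the image is height-limited, so width = 1236 × 1.430 ≈ 1767.48 px.
Scaling 2884 → 2127 is ×0.7375, so the width becomes 1767.48 × 0.7375 ≈ 1303.55 px.

1304 px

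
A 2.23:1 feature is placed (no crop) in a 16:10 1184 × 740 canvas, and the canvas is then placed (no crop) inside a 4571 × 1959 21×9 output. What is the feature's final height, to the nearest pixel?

Inside the 1184×740 canvas the feature is width-limited at 1184.00 × 530.94.
16:10 in 4571×1959: fills the height, so the intermediate becomes 3134.40 × 1959.00 — a scale of ×2.6473.
The feature scales with it: height 530.94 × 2.6473 ≈ 1405.56.

1406 px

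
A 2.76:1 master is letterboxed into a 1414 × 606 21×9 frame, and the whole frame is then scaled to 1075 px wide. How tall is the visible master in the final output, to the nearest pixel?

389 px

In the 1414×606 frame the master fills the width: height = 1414 / 2.760 ≈ 512.32 px.
The frame scales by 1075/1414 = 0.7603; 512.32 × 0.7603 ≈ 389.49 px.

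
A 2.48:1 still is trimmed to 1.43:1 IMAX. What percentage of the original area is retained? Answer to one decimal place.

57.7%

1.43:1 IMAX is narrower than 2.48:1, so the crop keeps the full height and trims the width.
Fraction kept = (1.430)/(2.480) ≈ 57.66%.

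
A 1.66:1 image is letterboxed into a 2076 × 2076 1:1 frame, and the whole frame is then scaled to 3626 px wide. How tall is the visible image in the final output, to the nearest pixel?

2184 px

In the 2076×2076 frame the image fills the width: height = 2076 / 1.660 ≈ 1250.60 px.
Resizing to 3626 px wide multiplies everything by 1.7466: 1250.60 → 2184.34 px.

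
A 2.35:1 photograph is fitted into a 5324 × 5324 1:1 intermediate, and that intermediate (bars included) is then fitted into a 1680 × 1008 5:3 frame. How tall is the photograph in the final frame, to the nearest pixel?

429 px

Inside the 5324×5324 canvas the photograph is width-limited at 5324.00 × 2265.53.
Second fit — the 1:1 canvas into 1680×1008 spans the height: 1008.00 × 1008.00 (×0.1893 from 5324×5324).
Applying the same ×0.1893: 2265.53 → 428.94.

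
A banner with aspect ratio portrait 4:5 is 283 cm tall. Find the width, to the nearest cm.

226 cm

At portrait 4:5, 283 × 4/5 ≈ 226.40.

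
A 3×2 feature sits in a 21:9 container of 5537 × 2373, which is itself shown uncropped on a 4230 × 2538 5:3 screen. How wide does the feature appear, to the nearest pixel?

3×2 in 5537×2373: fills the height, so the feature is 3559.50 × 2373.00.
The 21:9 canvas is width-limited in 4230×2538, giving 4230.00 × 1812.86; scale factor 0.7640.
So the feature's width is 3559.50 × 0.7640 ≈ 2719.29.

2719 px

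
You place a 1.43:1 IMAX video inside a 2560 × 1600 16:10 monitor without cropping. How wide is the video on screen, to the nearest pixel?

2288 px

1.43:1 IMAX (1.430) < 16:10 (1.600), so the video fills the height.
Content width = 1600 × 1.430 ≈ 2288.00 px.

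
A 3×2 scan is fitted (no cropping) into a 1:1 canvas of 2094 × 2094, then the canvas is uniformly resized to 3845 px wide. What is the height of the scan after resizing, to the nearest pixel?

At 2094×2094 the scan is width-limited, so height = 2094 × 2/3 ≈ 1396.00 px.
Scaling 2094 → 3845 is ×1.8362, so the height becomes 1396.00 × 1.8362 ≈ 2563.33 px.

2563 px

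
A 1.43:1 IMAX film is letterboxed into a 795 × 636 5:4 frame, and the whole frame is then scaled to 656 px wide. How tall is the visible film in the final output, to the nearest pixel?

459 px

At 795×636 the film is width-limited, so height = 795 / 1.430 ≈ 555.94 px.
Resizing to 656 px wide multiplies everything by 0.8252: 555.94 → 458.74 px.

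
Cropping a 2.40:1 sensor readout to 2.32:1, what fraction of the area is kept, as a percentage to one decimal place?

96.7%

Going from 2.40:1 to 2.32:1 means cutting width while keeping height.
(2.320)/(2.400) ≈ 0.967 of the area survives.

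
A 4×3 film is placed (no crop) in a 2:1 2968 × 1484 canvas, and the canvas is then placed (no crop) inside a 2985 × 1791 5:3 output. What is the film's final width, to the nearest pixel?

4×3 in 2968×1484: fills the height, so the film is 1978.67 × 1484.00.
The 2:1 canvas is width-limited in 2985×1791, giving 2985.00 × 1492.50; scale factor 1.0057.
So the film's width is 1978.67 × 1.0057 ≈ 1990.00.

1990 px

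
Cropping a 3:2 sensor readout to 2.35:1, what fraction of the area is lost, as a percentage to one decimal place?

Going from 3:2 to 2.35:1 means cutting height while keeping width.
(1.500)/(2.350) ≈ 0.638 of the area survives, leaving 36.17% discarded.

36.2%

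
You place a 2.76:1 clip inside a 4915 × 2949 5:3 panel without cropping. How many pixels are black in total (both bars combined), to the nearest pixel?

2.76:1 (2.760) > 5:3 (1.667), so the clip fills the width.
The clip is 4915 / 2.760 ≈ 1780.7971 px tall.
Leftover height: 2949 − 1780.7971 = 1168.2029 px.
Across the 4915-px span: 1168.2029 × 4915 ≈ 5741717 px.

5741717 pixels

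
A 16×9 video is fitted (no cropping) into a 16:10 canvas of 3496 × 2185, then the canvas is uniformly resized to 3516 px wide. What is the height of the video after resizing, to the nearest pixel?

1978 px

At 3496×2185 the video is width-limited, so height = 3496 × 9/16 ≈ 1966.50 px.
The frame scales by 3516/3496 = 1.0057; 1966.50 × 1.0057 ≈ 1977.75 px.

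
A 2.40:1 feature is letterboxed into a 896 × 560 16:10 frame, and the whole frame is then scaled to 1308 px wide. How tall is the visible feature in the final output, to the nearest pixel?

At 896×560 the feature is width-limited, so height = 896 / 2.400 ≈ 373.33 px.
Resizing to 1308 px wide multiplies everything by 1.4598: 373.33 → 545.00 px.

545 px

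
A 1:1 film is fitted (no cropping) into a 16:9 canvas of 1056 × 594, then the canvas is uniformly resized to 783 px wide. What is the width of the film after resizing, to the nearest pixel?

440 px

At 1056×594 the film is height-limited, so width = 594 × 1/1 ≈ 594.00 px.
Scaling 1056 → 783 is ×0.7415, so the width becomes 594.00 × 0.7415 ≈ 440.44 px.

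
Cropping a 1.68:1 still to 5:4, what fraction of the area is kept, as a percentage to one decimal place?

Going from 1.68:1 to 5:4 means cutting width while keeping height.
Fraction kept = (1.250)/(1.680) ≈ 74.40%.

74.4%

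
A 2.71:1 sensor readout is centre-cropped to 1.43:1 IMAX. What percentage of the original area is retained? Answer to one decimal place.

52.8%

1.43:1 IMAX is narrower than 2.71:1, so the crop keeps the full height and trims the width.
Fraction kept = (1.430)/(2.710) ≈ 52.77%.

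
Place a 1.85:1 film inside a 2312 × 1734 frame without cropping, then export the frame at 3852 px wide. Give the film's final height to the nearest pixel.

At 2312×1734 the film is width-limited, so height = 2312 / 1.850 ≈ 1249.73 px.
Scaling 2312 → 3852 is ×1.6661, so the height becomes 1249.73 × 1.6661 ≈ 2082.16 px.

2082 px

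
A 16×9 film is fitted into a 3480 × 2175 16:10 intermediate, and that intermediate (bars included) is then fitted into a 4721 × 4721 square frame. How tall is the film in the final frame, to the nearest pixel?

16×9 in 3480×2175: fills the width, so the film is 3480.00 × 1957.50.
Second fit — the 16:10 canvas into 4721×4721 spans the width: 4721.00 × 2950.62 (×1.3566 from 3480×2175).
Applying the same ×1.3566: 1957.50 → 2655.56.

2656 px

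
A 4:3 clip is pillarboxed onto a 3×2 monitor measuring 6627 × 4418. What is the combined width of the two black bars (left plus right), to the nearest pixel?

Since 1.333 < 1.500, the clip is height-limited.
Content width = 4418 × 4/3 ≈ 5890.67 px.
Black = 6627 − 5890.67 = 736.33 px.

736 px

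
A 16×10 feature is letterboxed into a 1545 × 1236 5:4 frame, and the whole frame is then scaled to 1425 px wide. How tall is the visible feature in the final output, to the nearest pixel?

891 px

In the 1545×1236 frame the feature fills the width: height = 1545 × 10/16 ≈ 965.62 px.
Resizing to 1425 px wide multiplies everything by 0.9223: 965.62 → 890.62 px.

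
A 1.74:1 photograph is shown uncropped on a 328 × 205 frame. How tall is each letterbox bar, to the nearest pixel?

1.74:1 (1.740) > 16:10 (1.600), so the photograph fills the width.
That makes the image 188.51 px tall (328 / 1.740).
Black = 205 − 188.51 = 16.49 px, or 8.25 per bar.

8 px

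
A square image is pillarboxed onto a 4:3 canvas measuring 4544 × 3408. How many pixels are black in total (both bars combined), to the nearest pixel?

3871488 pixels

Since 1.000 < 1.333, the image is height-limited.
Content width = 3408 × 1/1 ≈ 3408.0000 px.
Leftover width: 4544 − 3408.0000 = 1136.0000 px.
Across the 3408-px span: 1136.0000 × 3408 ≈ 3871488 px.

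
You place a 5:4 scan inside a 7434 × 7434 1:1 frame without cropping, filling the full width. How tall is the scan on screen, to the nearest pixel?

Content height = 7434 × 4/5 ≈ 5947.20 px.

5947 px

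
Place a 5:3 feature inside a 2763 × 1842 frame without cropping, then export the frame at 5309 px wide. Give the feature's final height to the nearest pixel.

3185 px

At 2763×1842 the feature is width-limited, so height = 2763 × 3/5 ≈ 1657.80 px.
Scaling 2763 → 5309 is ×1.9215, so the height becomes 1657.80 × 1.9215 ≈ 3185.40 px.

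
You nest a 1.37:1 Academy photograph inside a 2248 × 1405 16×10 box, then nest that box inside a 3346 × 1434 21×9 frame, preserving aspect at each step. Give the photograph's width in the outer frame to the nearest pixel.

First fit — 1.37:1 Academy into 2248×1405 spans the height: 1924.85 × 1405.00.
The 16×10 canvas is height-limited in 3346×1434, giving 2294.40 × 1434.00; scale factor 1.0206.
Applying the same ×1.0206: 1924.85 → 1964.58.

1965 px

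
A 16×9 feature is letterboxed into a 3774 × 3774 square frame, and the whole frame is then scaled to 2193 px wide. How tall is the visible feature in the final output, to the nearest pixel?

1234 px

At 3774×3774 the feature is width-limited, so height = 3774 × 9/16 ≈ 2122.88 px.
Resizing to 2193 px wide multiplies everything by 0.5811: 2122.88 → 1233.56 px.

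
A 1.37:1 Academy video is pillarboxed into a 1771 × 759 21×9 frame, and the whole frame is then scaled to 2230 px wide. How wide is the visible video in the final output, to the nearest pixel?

1309 px

Fitted into 1771×759, the video spans the height; its width is 759 × 1.370 ≈ 1039.83 px.
The frame scales by 2230/1771 = 1.2592; 1039.83 × 1.2592 ≈ 1309.33 px.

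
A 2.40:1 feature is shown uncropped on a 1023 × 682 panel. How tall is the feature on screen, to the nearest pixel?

2.40:1 is wider than 3:2, so it spans the full width.
Content height = 1023 / 2.400 ≈ 426.25 px.

426 px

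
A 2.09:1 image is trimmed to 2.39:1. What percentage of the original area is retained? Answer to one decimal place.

87.4%

The width stays; only height is cut (since 2.39:1 is wider than 2.09:1).
Fraction kept = (2.090)/(2.390) ≈ 87.45%.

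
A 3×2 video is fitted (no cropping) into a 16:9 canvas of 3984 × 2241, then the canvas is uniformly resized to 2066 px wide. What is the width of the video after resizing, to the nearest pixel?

1743 px

Fitted into 3984×2241, the video spans the height; its width is 2241 × 3/2 ≈ 3361.50 px.
Scaling 3984 → 2066 is ×0.5186, so the width becomes 3361.50 × 0.5186 ≈ 1743.19 px.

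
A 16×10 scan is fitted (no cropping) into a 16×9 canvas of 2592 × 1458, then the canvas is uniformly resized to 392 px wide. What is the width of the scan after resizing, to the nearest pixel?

353 px

At 2592×1458 the scan is height-limited, so width = 1458 × 16/10 ≈ 2332.80 px.
The frame scales by 392/2592 = 0.1512; 2332.80 × 0.1512 ≈ 352.80 px.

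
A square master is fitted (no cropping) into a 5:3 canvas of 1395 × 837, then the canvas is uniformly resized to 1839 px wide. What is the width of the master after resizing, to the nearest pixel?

At 1395×837 the master is height-limited, so width = 837 × 1/1 ≈ 837.00 px.
The frame scales by 1839/1395 = 1.3183; 837.00 × 1.3183 ≈ 1103.40 px.

1103 px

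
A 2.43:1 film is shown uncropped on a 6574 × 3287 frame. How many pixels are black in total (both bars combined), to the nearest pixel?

3823768 pixels

Since 2.430 > 2.000, the film is width-limited.
The film is 6574 / 2.430 ≈ 2705.3498 px tall.
Black = 3287 − 2705.3498 = 581.6502 px.
That's 581.6502 × 6574 ≈ 3823768 black pixels.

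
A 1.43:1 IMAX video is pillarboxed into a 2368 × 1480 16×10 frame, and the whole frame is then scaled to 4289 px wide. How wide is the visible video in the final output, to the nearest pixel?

At 2368×1480 the video is height-limited, so width = 1480 × 1.430 ≈ 2116.40 px.
The frame scales by 4289/2368 = 1.8112; 2116.40 × 1.8112 ≈ 3833.29 px.

3833 px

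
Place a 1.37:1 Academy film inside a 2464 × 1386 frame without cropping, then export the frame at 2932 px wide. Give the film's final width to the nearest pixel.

Fitted into 2464×1386, the film spans the height; its width is 1386 × 1.370 ≈ 1898.82 px.
The frame scales by 2932/2464 = 1.1899; 1898.82 × 1.1899 ≈ 2259.47 px.

2259 px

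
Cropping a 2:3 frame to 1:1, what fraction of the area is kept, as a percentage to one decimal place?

66.7%

The width stays; only height is cut (since 1:1 is wider than 2:3).
Area ratio = (0.667)/(1.000) = 66.67% retained.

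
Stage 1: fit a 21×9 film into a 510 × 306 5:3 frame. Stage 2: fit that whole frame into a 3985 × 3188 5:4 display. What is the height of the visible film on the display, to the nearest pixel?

1708 px

21×9 in 510×306: fills the width, so the film is 510.00 × 218.57.
Second fit — the 5:3 canvas into 3985×3188 spans the width: 3985.00 × 2391.00 (×7.8137 from 510×306).
So the film's height is 218.57 × 7.8137 ≈ 1707.86.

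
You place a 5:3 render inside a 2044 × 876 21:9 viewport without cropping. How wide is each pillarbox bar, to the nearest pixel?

5:3 (1.667) < 21:9 (2.333), so the render fills the height.
Content width = 876 × 5/3 ≈ 1460.00 px.
2044 − 1460.00 = 584.00 px of bars (292.00 each).

292 px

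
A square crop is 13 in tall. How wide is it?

At square, 13 × 1/1 ≈ 13.

13 in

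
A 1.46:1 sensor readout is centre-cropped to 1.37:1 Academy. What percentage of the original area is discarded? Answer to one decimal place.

The height stays; only width is cut (since 1.37:1 Academy is narrower than 1.46:1).
Area ratio = (1.370)/(1.460) = 93.84%; the remaining 6.16% is cropped out.

6.2%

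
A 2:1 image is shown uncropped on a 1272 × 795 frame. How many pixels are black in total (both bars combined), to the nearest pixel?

Since 2.000 > 1.600, the image is width-limited.
The image is 1272 × 1/2 ≈ 636.0000 px tall.
795 − 636.0000 = 159.0000 px of bars.
That's 159.0000 × 1272 ≈ 202248 black pixels.

202248 pixels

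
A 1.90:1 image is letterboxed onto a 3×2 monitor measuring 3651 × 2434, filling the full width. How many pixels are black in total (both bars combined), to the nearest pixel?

The image is 3651 / 1.900 ≈ 1921.5789 px tall.
Black = 2434 − 1921.5789 = 512.4211 px.
That's 512.4211 × 3651 ≈ 1870849 black pixels.

1870849 pixels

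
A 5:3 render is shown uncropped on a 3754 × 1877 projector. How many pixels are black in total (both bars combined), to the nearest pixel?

1174376 pixels

Since 1.667 < 2.000, the render is height-limited.
The render is 1877 × 5/3 ≈ 3128.3333 px wide.
3754 − 3128.3333 = 625.6667 px of bars.
That's 625.6667 × 1877 ≈ 1174376 black pixels.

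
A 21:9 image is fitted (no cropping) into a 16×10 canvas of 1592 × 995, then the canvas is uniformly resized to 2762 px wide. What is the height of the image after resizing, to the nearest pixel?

At 1592×995 the image is width-limited, so height = 1592 × 9/21 ≈ 682.29 px.
The frame scales by 2762/1592 = 1.7349; 682.29 × 1.7349 ≈ 1183.71 px.

1184 px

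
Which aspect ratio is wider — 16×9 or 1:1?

16×9 = 1.778 and 1; 1.778 > 1.

16×9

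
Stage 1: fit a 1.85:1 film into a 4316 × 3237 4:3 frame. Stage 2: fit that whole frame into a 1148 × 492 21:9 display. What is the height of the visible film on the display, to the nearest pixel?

355 px

1.85:1 in 4316×3237: fills the width, so the film is 4316.00 × 2332.97.
Second fit — the 4:3 canvas into 1148×492 spans the height: 656.00 × 492.00 (×0.1520 from 4316×3237).
The film scales with it: height 2332.97 × 0.1520 ≈ 354.59.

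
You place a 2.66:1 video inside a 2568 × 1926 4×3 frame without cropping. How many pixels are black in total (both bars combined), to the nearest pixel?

2466786 pixels

Since 2.660 > 1.333, the video is width-limited.
The video is 2568 / 2.660 ≈ 965.4135 px tall.
Black = 1926 − 965.4135 = 960.5865 px.
Across the 2568-px span: 960.5865 × 2568 ≈ 2466786 px.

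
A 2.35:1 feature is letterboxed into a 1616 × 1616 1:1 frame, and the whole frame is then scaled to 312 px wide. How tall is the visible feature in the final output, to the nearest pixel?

In the 1616×1616 frame the feature fills the width: height = 1616 / 2.350 ≈ 687.66 px.
Scaling 1616 → 312 is ×0.1931, so the height becomes 687.66 × 0.1931 ≈ 132.77 px.

133 px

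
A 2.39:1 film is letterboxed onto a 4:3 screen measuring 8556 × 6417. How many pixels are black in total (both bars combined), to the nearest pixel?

24274088 pixels

2.39:1 (2.390) > 4:3 (1.333), so the film fills the width.
That makes the image 3579.9163 px tall (8556 / 2.390).
Black = 6417 − 3579.9163 = 2837.0837 px.
That's 2837.0837 × 8556 ≈ 24274088 black pixels.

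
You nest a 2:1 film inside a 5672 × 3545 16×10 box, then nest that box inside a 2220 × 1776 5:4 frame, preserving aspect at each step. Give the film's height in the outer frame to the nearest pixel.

1110 px

First fit — 2:1 into 5672×3545 spans the width: 5672.00 × 2836.00.
Second fit — the 16×10 canvas into 2220×1776 spans the width: 2220.00 × 1387.50 (×0.3914 from 5672×3545).
So the film's height is 2836.00 × 0.3914 ≈ 1110.00.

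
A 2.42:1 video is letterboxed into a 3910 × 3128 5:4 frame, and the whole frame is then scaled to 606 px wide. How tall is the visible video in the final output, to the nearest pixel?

250 px

At 3910×3128 the video is width-limited, so height = 3910 / 2.420 ≈ 1615.70 px.
Resizing to 606 px wide multiplies everything by 0.1550: 1615.70 → 250.41 px.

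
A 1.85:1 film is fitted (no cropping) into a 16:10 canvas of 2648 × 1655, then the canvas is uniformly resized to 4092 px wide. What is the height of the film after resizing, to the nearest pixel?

2212 px

In the 2648×1655 frame the film fills the width: height = 2648 / 1.850 ≈ 1431.35 px.
Resizing to 4092 px wide multiplies everything by 1.5453: 1431.35 → 2211.89 px.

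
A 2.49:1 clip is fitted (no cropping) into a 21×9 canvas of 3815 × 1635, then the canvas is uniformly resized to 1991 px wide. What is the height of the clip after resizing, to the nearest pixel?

800 px

Fitted into 3815×1635, the clip spans the width; its height is 3815 / 2.490 ≈ 1532.13 px.
Scaling 3815 → 1991 is ×0.5219, so the height becomes 1532.13 × 0.5219 ≈ 799.60 px.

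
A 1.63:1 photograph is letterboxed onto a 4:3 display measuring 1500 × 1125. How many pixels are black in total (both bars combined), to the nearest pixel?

307132 pixels

1.63:1 (1.630) > 4:3 (1.333), so the photograph fills the width.
The photograph is 1500 / 1.630 ≈ 920.2454 px tall.
Black = 1125 − 920.2454 = 204.7546 px.
That's 204.7546 × 1500 ≈ 307132 black pixels.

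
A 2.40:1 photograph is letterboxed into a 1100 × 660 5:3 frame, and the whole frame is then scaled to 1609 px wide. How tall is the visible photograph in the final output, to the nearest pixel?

In the 1100×660 frame the photograph fills the width: height = 1100 / 2.400 ≈ 458.33 px.
Resizing to 1609 px wide multiplies everything by 1.4627: 458.33 → 670.42 px.

670 px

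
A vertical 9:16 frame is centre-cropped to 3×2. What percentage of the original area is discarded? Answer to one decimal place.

Going from vertical 9:16 to 3×2 means cutting height while keeping width.
Area ratio = (0.562)/(1.500) = 37.50%; the remaining 62.50% is cropped out.

62.5%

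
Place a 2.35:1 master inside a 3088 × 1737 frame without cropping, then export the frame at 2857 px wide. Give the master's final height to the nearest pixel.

Fitted into 3088×1737, the master spans the width; its height is 3088 / 2.350 ≈ 1314.04 px.
The frame scales by 2857/3088 = 0.9252; 1314.04 × 0.9252 ≈ 1215.74 px.

1216 px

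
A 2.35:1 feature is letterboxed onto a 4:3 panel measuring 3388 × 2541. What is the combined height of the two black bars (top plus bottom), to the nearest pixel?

2.35:1 (2.350) > 4:3 (1.333), so the feature fills the width.
The feature is 3388 / 2.350 ≈ 1441.70 px tall.
2541 − 1441.70 = 1099.30 px of bars.

1099 px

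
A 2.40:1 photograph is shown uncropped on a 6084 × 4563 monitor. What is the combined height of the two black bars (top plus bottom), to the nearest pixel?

Since 2.400 > 1.333, the photograph is width-limited.
The photograph is 6084 / 2.400 ≈ 2535.00 px tall.
Leftover height: 4563 − 2535.00 = 2028.00 px.

2028 px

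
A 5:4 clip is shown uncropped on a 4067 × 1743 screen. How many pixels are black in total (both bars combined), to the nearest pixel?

3291220 pixels

Since 1.250 < 2.333, the clip is height-limited.
That makes the image 2178.7500 px wide (1743 × 5/4).
4067 − 2178.7500 = 1888.2500 px of bars.
That's 1888.2500 × 1743 ≈ 3291220 black pixels.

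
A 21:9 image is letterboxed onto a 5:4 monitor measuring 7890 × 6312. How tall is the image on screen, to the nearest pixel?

21:9 (2.333) > 5:4 (1.250), so the image fills the width.
That makes the image 3381.43 px tall (7890 × 9/21).

3381 px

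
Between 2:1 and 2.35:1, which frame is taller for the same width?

2:1

2 and 2.35; 2.35 > 2. The smaller width-to-height ratio is the taller frame.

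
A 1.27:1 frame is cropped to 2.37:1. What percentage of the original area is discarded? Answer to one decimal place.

2.37:1 is wider than 1.27:1, so the crop keeps the full width and trims the height.
Area ratio = (1.270)/(2.370) = 53.59%; the remaining 46.41% is cropped out.

46.4%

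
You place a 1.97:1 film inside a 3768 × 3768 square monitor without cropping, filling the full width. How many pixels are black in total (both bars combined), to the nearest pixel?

The film is 3768 / 1.970 ≈ 1912.6904 px tall.
Black = 3768 − 1912.6904 = 1855.3096 px.
That's 1855.3096 × 3768 ≈ 6990807 black pixels.

6990807 pixels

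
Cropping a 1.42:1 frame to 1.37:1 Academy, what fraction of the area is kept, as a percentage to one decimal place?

96.5%

Going from 1.42:1 to 1.37:1 Academy means cutting width while keeping height.
Fraction kept = (1.370)/(1.420) ≈ 96.48%.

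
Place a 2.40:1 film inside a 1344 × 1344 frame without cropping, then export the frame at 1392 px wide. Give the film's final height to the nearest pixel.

580 px

At 1344×1344 the film is width-limited, so height = 1344 / 2.400 ≈ 560.00 px.
Resizing to 1392 px wide multiplies everything by 1.0357: 560.00 → 580.00 px.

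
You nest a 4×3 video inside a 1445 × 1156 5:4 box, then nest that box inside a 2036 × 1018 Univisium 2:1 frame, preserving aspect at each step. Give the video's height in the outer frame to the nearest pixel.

954 px

Inside the 1445×1156 canvas the video is width-limited at 1445.00 × 1083.75.
5:4 in 2036×1018: fills the height, so the intermediate becomes 1272.50 × 1018.00 — a scale of ×0.8806.
Applying the same ×0.8806: 1083.75 → 954.38.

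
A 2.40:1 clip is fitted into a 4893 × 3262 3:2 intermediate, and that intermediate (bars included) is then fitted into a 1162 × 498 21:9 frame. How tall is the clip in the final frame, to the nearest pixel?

2.40:1 in 4893×3262: fills the width, so the clip is 4893.00 × 2038.75.
The 3:2 canvas is height-limited in 1162×498, giving 747.00 × 498.00; scale factor 0.1527.
The clip scales with it: height 2038.75 × 0.1527 ≈ 311.25.

311 px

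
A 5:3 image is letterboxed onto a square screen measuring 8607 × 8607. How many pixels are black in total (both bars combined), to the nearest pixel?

29632180 pixels

Since 1.667 > 1.000, the image is width-limited.
The image is 8607 × 3/5 ≈ 5164.2000 px tall.
Leftover height: 8607 − 5164.2000 = 3442.8000 px.
That's 3442.8000 × 8607 ≈ 29632180 black pixels.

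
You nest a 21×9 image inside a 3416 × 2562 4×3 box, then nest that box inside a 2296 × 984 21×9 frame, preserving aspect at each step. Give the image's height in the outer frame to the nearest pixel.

562 px

21×9 in 3416×2562: fills the width, so the image is 3416.00 × 1464.00.
The 4×3 canvas is height-limited in 2296×984, giving 1312.00 × 984.00; scale factor 0.3841.
Applying the same ×0.3841: 1464.00 → 562.29.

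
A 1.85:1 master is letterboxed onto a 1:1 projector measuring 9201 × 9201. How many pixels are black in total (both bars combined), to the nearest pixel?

38897103 pixels

1.85:1 is wider than 1:1, so it spans the full width.
Content height = 9201 / 1.850 ≈ 4973.5135 px.
Leftover height: 9201 − 4973.5135 = 4227.4865 px.
Bar area = 4227.4865 × 9201 ≈ 38897103 px.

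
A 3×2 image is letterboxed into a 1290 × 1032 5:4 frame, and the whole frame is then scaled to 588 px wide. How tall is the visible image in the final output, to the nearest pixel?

Fitted into 1290×1032, the image spans the width; its height is 1290 × 2/3 ≈ 860.00 px.
Resizing to 588 px wide multiplies everything by 0.4558: 860.00 → 392.00 px.

392 px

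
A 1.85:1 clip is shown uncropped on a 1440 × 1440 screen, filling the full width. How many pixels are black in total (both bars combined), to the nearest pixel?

952735 pixels

Content height = 1440 / 1.850 ≈ 778.3784 px.
Black = 1440 − 778.3784 = 661.6216 px.
Across the 1440-px span: 661.6216 × 1440 ≈ 952735 px.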